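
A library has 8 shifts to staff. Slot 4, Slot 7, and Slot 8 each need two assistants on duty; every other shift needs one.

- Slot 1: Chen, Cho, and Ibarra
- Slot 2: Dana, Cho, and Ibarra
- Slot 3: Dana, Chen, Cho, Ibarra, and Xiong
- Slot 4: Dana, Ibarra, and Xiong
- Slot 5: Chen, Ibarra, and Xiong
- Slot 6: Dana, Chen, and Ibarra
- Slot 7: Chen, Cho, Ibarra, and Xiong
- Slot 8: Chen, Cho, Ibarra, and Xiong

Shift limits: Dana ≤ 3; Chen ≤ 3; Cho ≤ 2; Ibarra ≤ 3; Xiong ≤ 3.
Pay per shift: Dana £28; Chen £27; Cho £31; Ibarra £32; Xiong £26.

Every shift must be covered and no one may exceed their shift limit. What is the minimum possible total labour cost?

Picking the cheapest available assistant for each shift independently would cost £294, but that ignores the shift limits.
An optimal schedule: Slot 1→Chen, Slot 2→Dana, Slot 3→Dana, Slot 4→Xiong+Dana, Slot 5→Xiong, Slot 6→Chen, Slot 7→Xiong+Cho, Slot 8→Chen+Cho.
Total: 27 + 28 + 28 + 26 + 28 + 26 + 27 + 26 + 31 + 27 + 31 = £305.

£305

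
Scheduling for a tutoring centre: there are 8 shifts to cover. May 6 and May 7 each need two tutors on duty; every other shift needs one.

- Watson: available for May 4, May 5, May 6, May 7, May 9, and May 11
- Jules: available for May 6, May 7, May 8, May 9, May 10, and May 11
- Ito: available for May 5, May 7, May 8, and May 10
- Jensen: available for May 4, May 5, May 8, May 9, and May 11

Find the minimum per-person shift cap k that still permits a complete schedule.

3

With 4 tutors and 10 worker-slots to fill, someone must work at least ⌈10/4⌉ = 3 shifts, so k ≥ 3.
k = 3 works: May 4→Watson, May 5→Watson, May 6→Watson+Jules, May 7→Jules+Ito, May 8→Ito, May 9→Jensen, May 10→Jules, May 11→Jensen.
Loads: Watson 3, Jules 3, Ito 2, Jensen 2 — all ≤ 3.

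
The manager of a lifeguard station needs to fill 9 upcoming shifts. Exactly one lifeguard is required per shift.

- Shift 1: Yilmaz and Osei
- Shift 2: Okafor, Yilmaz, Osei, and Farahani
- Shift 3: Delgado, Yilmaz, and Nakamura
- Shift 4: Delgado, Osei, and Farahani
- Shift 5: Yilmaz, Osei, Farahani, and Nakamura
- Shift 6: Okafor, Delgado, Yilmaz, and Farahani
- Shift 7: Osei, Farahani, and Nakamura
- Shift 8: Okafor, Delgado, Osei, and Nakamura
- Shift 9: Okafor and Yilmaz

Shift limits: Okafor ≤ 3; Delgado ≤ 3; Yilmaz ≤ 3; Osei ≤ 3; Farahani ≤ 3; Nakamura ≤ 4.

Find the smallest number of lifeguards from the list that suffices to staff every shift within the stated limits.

9 slots to fill and no one can take more than 4, so at least ⌈9/4⌉ = 3 lifeguards are needed.
Okafor, Delgado, and Osei alone can cover everything: Shift 1→Osei, Shift 2→Okafor, Shift 3→Delgado, Shift 4→Delgado, Shift 5→Osei, Shift 6→Okafor, Shift 7→Osei, Shift 8→Delgado, Shift 9→Okafor.

3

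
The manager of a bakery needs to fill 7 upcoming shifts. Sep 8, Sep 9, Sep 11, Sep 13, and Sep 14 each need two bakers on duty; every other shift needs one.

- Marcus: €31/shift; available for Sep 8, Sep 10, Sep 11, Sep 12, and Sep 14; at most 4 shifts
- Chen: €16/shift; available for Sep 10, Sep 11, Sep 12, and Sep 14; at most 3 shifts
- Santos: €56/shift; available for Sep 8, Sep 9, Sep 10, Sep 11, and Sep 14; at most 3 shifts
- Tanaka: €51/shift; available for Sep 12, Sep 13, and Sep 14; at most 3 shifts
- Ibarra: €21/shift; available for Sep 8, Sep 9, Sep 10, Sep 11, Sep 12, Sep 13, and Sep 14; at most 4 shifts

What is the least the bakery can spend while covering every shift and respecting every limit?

€332

Sep 9 can only be covered by Santos and Ibarra, so that assignment is forced.
Sep 13 can only be covered by Tanaka and Ibarra, so that assignment is forced.
Picking the cheapest available baker for each shift independently would cost €307, but that ignores the shift limits.
An optimal schedule: Sep 8→Ibarra+Marcus, Sep 9→Ibarra+Santos, Sep 10→Chen, Sep 11→Chen+Marcus, Sep 12→Chen, Sep 13→Ibarra+Tanaka, Sep 14→Ibarra+Marcus.
Total: 21 + 31 + 21 + 56 + 16 + 16 + 31 + 16 + 21 + 51 + 21 + 31 = €332.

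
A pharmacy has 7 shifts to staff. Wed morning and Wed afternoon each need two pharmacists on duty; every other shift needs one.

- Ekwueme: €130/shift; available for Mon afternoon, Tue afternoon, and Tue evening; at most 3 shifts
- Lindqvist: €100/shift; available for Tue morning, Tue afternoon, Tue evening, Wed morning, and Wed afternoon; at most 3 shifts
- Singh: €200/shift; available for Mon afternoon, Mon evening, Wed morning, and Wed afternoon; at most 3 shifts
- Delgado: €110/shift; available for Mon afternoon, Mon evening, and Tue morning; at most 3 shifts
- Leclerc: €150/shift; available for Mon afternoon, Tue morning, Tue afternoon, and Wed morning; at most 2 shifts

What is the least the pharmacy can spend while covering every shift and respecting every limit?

Wed afternoon can only be covered by Lindqvist and Singh, so that assignment is forced.
Picking the cheapest available pharmacist for each shift independently would cost €1070, but that ignores the shift limits.
An optimal schedule: Mon afternoon→Delgado, Mon evening→Delgado, Tue morning→Delgado, Tue afternoon→Ekwueme, Tue evening→Lindqvist, Wed morning→Lindqvist+Leclerc, Wed afternoon→Lindqvist+Singh.
Total: 110 + 110 + 110 + 130 + 100 + 100 + 150 + 100 + 200 = €1110.

€1110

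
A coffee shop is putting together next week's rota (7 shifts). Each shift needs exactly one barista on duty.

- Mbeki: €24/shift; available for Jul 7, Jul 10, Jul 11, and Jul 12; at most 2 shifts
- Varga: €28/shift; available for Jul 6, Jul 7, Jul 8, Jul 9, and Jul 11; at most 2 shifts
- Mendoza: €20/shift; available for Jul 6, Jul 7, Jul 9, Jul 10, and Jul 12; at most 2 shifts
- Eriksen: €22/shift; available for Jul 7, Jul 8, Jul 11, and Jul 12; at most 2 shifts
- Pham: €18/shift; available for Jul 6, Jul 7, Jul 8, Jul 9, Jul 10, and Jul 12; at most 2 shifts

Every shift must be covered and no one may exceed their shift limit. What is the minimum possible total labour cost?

Picking the cheapest available barista for each shift independently would cost €130, but that ignores the shift limits.
An optimal schedule: Jul 6→Pham, Jul 7→Mbeki, Jul 8→Pham, Jul 9→Mendoza, Jul 10→Mendoza, Jul 11→Eriksen, Jul 12→Eriksen.
Total: 18 + 24 + 18 + 20 + 20 + 22 + 22 = €144.

€144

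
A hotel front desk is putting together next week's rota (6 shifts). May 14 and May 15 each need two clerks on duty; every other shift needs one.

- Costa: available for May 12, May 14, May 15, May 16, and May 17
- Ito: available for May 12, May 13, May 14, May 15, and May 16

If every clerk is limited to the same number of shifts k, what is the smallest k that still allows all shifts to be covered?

With 2 clerks and 8 worker-slots to fill, someone must work at least ⌈8/2⌉ = 4 shifts, so k ≥ 4.
k = 4 works: May 12→Costa, May 13→Ito, May 14→Costa+Ito, May 15→Costa+Ito, May 16→Ito, May 17→Costa.
Loads: Costa 4, Ito 4 — all ≤ 4.

4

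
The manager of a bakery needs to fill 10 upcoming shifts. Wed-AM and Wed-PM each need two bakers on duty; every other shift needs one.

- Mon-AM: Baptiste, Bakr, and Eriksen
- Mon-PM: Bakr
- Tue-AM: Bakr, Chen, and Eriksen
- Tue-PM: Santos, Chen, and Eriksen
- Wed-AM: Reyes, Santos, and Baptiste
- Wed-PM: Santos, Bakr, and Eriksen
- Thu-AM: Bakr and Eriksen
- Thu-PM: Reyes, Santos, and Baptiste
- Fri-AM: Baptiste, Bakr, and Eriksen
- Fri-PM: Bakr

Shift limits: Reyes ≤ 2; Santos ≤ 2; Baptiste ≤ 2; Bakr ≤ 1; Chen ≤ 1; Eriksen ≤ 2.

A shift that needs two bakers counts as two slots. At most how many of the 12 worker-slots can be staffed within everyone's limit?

10

Total capacity across all bakers is 2+2+2+1+1+2 = 10, and 12 slots are needed, so at most 10 can be filled.
An assignment achieving 10: Mon-AM→Baptiste, Mon-PM→Bakr, Tue-AM→Chen, Tue-PM→Santos, Wed-AM→Reyes+Santos, Wed-PM→Eriksen, Thu-AM→Eriksen, Thu-PM→Reyes, Fri-AM→Baptiste.
Loads: Reyes 2/2, Santos 2/2, Baptiste 2/2, Bakr 1/1, Chen 1/1, Eriksen 2/2.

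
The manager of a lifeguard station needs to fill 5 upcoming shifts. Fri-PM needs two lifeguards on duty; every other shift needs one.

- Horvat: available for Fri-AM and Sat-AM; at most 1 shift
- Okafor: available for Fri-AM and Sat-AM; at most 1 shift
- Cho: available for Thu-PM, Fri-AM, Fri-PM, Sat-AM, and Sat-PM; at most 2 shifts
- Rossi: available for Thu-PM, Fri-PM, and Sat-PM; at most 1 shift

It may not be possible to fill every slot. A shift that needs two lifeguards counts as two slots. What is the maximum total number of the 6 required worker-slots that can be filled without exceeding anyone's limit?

Total capacity across all lifeguards is 1+1+2+1 = 5, and 6 slots are needed, so at most 5 can be filled.
An assignment achieving 5: Thu-PM→Cho, Fri-AM→Horvat, Fri-PM→Cho+Rossi, Sat-AM→Okafor.
Loads: Horvat 1/1, Okafor 1/1, Cho 2/2, Rossi 1/1.

5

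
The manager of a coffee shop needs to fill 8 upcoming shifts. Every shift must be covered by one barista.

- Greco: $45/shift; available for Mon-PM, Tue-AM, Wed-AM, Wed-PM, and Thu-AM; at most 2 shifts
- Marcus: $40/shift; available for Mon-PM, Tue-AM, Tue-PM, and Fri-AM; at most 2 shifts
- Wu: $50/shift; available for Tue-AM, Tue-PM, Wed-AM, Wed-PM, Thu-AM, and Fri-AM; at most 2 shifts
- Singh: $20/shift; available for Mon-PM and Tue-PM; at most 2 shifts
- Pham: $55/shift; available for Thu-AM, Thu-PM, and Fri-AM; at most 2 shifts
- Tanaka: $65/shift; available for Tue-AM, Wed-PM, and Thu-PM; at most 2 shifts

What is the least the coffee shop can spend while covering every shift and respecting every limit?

$315

Picking the cheapest available barista for each shift independently would cost $310, but that ignores the shift limits.
An optimal schedule: Mon-PM→Singh, Tue-AM→Marcus, Tue-PM→Singh, Wed-AM→Greco, Wed-PM→Greco, Thu-AM→Wu, Thu-PM→Pham, Fri-AM→Marcus.
Total: 20 + 40 + 20 + 45 + 45 + 50 + 55 + 40 = $315.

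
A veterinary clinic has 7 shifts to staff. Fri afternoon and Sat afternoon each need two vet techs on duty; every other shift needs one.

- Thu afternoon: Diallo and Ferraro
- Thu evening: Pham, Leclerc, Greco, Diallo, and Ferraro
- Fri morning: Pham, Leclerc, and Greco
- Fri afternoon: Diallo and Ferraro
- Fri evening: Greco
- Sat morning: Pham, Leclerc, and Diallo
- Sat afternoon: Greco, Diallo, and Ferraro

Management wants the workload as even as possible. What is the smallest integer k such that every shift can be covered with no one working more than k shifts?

2

With 5 vet techs and 9 worker-slots to fill, someone must work at least ⌈9/5⌉ = 2 shifts, so k ≥ 2.
k = 2 works: Thu afternoon→Diallo, Thu evening→Leclerc, Fri morning→Pham, Fri afternoon→Diallo+Ferraro, Fri evening→Greco, Sat morning→Pham, Sat afternoon→Greco+Ferraro.
Loads: Pham 2, Leclerc 1, Greco 2, Diallo 2, Ferraro 2 — all ≤ 2.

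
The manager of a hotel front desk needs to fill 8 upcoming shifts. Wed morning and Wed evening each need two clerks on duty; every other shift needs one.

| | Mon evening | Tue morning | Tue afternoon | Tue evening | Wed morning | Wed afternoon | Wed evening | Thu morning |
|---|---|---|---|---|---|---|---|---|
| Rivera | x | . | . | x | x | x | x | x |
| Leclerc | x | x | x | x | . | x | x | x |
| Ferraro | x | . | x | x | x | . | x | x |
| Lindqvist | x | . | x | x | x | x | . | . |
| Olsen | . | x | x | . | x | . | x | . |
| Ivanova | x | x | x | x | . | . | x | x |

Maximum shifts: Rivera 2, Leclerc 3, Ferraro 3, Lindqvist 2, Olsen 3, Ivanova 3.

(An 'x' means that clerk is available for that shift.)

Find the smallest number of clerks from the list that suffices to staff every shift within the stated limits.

4

10 slots to fill and no one can take more than 3, so at least ⌈10/3⌉ = 4 clerks are needed.
Rivera, Leclerc, Ferraro, and Lindqvist alone can cover everything: Mon evening→Lindqvist, Tue morning→Leclerc, Tue afternoon→Leclerc, Tue evening→Lindqvist, Wed morning→Rivera+Ferraro, Wed afternoon→Rivera, Wed evening→Leclerc+Ferraro, Thu morning→Ferraro.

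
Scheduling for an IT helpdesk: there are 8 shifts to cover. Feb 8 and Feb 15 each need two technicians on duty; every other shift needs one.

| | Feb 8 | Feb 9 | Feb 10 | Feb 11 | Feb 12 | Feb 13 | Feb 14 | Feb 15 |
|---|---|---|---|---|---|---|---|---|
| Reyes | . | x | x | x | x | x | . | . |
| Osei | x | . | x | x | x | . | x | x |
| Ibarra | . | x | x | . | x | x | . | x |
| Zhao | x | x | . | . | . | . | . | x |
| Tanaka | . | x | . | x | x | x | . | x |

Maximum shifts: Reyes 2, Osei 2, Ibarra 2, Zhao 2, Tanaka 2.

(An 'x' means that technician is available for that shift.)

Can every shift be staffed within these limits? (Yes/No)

Yes

Feb 8 can only be covered by Osei and Zhao, so that assignment is forced.
Feb 14 can only be covered by Osei, so that assignment is forced.
One valid schedule: Feb 8→Osei+Zhao, Feb 9→Ibarra, Feb 10→Reyes, Feb 11→Reyes, Feb 12→Tanaka, Feb 13→Ibarra, Feb 14→Osei, Feb 15→Zhao+Tanaka.
Loads: Reyes 2/2, Osei 2/2, Ibarra 2/2, Zhao 2/2, Tanaka 2/2 — all within limits.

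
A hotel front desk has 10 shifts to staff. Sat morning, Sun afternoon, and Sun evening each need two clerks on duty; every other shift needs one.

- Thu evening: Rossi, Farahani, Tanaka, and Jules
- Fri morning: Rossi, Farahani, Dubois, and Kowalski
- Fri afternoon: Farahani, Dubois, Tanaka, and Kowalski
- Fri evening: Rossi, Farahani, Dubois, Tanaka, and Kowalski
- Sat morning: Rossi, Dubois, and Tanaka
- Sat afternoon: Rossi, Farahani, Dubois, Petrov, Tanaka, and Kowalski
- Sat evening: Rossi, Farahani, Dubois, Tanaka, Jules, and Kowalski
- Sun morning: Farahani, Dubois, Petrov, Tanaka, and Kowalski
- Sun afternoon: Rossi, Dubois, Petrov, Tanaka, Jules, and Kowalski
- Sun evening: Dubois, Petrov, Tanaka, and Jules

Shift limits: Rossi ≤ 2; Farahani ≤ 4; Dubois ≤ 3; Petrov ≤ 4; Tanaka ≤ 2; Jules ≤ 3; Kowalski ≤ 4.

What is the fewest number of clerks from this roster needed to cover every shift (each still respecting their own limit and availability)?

13 slots to fill and no one can take more than 4, so at least ⌈13/4⌉ = 4 clerks are needed.
Rossi, Farahani, Dubois, and Petrov alone can cover everything: Thu evening→Rossi, Fri morning→Farahani, Fri afternoon→Farahani, Fri evening→Farahani, Sat morning→Rossi+Dubois, Sat afternoon→Petrov, Sat evening→Farahani, Sun morning→Petrov, Sun afternoon→Dubois+Petrov, Sun evening→Dubois+Petrov.

4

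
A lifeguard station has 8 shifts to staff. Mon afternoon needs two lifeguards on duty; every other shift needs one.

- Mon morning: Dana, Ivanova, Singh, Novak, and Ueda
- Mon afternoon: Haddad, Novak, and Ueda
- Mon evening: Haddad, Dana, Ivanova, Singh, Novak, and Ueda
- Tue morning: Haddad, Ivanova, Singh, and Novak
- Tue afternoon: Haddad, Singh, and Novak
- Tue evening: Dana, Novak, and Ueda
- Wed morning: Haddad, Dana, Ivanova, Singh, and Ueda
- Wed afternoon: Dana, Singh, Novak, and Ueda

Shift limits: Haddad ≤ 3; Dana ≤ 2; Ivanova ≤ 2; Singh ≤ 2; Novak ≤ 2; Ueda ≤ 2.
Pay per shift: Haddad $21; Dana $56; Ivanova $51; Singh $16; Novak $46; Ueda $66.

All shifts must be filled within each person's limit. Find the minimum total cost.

Picking the cheapest available lifeguard for each shift independently would cost $209, but that ignores the shift limits.
An optimal schedule: Mon morning→Ivanova, Mon afternoon→Haddad+Novak, Mon evening→Ivanova, Tue morning→Haddad, Tue afternoon→Singh, Tue evening→Novak, Wed morning→Haddad, Wed afternoon→Singh.
Total: 51 + 21 + 46 + 51 + 21 + 16 + 46 + 21 + 16 = $289.

$289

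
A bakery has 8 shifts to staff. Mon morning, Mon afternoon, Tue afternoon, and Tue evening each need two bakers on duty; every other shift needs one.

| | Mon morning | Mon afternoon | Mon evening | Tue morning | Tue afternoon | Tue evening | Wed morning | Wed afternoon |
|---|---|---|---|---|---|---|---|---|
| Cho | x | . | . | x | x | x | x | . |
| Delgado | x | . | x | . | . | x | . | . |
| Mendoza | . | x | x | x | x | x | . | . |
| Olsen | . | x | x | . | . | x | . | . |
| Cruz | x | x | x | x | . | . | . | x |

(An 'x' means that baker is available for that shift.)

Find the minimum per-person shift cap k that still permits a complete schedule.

3

With 5 bakers and 12 worker-slots to fill, someone must work at least ⌈12/5⌉ = 3 shifts, so k ≥ 3.
k = 3 works: Mon morning→Cho+Delgado, Mon afternoon→Mendoza+Olsen, Mon evening→Delgado, Tue morning→Mendoza, Tue afternoon→Cho+Mendoza, Tue evening→Delgado+Olsen, Wed morning→Cho, Wed afternoon→Cruz.
Loads: Cho 3, Delgado 3, Mendoza 3, Olsen 2, Cruz 1 — all ≤ 3.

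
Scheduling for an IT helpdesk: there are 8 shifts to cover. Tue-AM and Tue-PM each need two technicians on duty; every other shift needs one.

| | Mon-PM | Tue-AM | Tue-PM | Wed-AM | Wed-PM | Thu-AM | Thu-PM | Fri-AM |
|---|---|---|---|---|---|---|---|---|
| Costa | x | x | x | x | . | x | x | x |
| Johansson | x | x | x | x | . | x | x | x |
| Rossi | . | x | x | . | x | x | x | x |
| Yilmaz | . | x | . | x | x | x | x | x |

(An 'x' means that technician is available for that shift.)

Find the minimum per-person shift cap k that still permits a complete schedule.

3

With 4 technicians and 10 worker-slots to fill, someone must work at least ⌈10/4⌉ = 3 shifts, so k ≥ 3.
k = 3 works: Mon-PM→Costa, Tue-AM→Rossi+Yilmaz, Tue-PM→Costa+Johansson, Wed-AM→Costa, Wed-PM→Rossi, Thu-AM→Johansson, Thu-PM→Johansson, Fri-AM→Rossi.
Loads: Costa 3, Johansson 3, Rossi 3, Yilmaz 1 — all ≤ 3.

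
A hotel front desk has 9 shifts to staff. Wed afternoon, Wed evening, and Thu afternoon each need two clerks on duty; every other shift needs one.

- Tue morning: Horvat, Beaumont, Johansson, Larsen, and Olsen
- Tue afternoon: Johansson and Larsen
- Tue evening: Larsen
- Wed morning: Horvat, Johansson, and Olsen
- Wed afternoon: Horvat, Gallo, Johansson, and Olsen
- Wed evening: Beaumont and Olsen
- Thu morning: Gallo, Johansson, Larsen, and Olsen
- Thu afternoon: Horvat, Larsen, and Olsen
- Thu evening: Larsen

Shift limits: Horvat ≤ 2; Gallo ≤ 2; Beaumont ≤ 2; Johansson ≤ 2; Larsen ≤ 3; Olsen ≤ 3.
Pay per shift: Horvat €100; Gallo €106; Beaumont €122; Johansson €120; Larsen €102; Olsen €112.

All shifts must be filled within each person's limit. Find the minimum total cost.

Tue evening can only be covered by Larsen, so that assignment is forced.
Wed evening can only be covered by Beaumont and Olsen, so that assignment is forced.
Thu evening can only be covered by Larsen, so that assignment is forced.
Picking the cheapest available clerk for each shift independently would cost €1250, but that ignores the shift limits.
An optimal schedule: Tue morning→Olsen, Tue afternoon→Larsen, Tue evening→Larsen, Wed morning→Horvat, Wed afternoon→Gallo+Johansson, Wed evening→Olsen+Beaumont, Thu morning→Gallo, Thu afternoon→Horvat+Olsen, Thu evening→Larsen.
Total: 112 + 102 + 102 + 100 + 106 + 120 + 112 + 122 + 106 + 100 + 112 + 102 = €1296.

€1296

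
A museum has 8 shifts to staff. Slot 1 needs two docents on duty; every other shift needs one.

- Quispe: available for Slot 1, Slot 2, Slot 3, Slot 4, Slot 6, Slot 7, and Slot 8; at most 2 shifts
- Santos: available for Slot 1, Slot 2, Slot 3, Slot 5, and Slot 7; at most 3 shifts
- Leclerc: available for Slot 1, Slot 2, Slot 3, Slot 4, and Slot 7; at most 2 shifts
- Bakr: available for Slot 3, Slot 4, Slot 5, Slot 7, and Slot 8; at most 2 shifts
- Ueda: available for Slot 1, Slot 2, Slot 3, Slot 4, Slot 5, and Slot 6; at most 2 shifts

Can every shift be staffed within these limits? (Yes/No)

Yes

One valid schedule: Slot 1→Leclerc+Ueda, Slot 2→Santos, Slot 3→Bakr, Slot 4→Leclerc, Slot 5→Santos, Slot 6→Quispe, Slot 7→Santos, Slot 8→Quispe.
Loads: Quispe 2/2, Santos 3/3, Leclerc 2/2, Bakr 1/2, Ueda 1/2 — all within limits.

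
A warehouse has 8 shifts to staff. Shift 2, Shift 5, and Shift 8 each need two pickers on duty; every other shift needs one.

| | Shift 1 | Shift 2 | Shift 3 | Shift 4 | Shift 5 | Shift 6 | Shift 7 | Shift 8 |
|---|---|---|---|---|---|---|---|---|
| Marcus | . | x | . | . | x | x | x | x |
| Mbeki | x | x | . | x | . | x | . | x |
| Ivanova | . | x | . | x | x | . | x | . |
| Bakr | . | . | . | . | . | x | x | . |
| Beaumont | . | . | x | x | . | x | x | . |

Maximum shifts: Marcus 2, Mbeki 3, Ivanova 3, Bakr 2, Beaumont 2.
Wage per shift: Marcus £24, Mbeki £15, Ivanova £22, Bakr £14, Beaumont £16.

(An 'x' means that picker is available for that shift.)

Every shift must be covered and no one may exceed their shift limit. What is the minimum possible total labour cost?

£197

Shift 1 can only be covered by Mbeki, so that assignment is forced.
Shift 3 can only be covered by Beaumont, so that assignment is forced.
Shift 5 can only be covered by Marcus and Ivanova, so that assignment is forced.
Picking the cheapest available picker for each shift independently would cost £196, but that ignores the shift limits.
An optimal schedule: Shift 1→Mbeki, Shift 2→Mbeki+Ivanova, Shift 3→Beaumont, Shift 4→Beaumont, Shift 5→Ivanova+Marcus, Shift 6→Bakr, Shift 7→Bakr, Shift 8→Mbeki+Marcus.
Total: 15 + 15 + 22 + 16 + 16 + 22 + 24 + 14 + 14 + 15 + 24 = £197.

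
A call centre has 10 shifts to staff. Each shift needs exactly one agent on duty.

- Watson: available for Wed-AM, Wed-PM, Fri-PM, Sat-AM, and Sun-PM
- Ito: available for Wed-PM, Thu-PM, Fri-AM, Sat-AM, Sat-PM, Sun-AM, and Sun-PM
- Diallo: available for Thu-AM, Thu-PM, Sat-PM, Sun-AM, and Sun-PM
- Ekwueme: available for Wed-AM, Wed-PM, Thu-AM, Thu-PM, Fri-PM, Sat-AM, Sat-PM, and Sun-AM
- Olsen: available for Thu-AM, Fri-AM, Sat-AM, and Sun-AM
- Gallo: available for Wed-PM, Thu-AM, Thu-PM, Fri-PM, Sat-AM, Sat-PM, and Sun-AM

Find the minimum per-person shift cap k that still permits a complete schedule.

With 6 agents and 10 worker-slots to fill, someone must work at least ⌈10/6⌉ = 2 shifts, so k ≥ 2.
k = 2 works: Wed-AM→Watson, Wed-PM→Ekwueme, Thu-AM→Diallo, Thu-PM→Diallo, Fri-AM→Ito, Fri-PM→Watson, Sat-AM→Olsen, Sat-PM→Ekwueme, Sun-AM→Olsen, Sun-PM→Ito.
Loads: Watson 2, Ito 2, Diallo 2, Ekwueme 2, Olsen 2, Gallo 0 — all ≤ 2.

2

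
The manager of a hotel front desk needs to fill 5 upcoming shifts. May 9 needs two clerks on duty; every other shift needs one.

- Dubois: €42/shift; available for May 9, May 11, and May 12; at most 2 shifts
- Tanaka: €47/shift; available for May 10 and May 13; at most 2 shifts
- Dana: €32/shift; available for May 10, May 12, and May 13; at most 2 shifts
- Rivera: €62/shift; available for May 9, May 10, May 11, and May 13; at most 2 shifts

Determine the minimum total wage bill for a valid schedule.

€257

May 9 can only be covered by Dubois and Rivera, so that assignment is forced.
Picking the cheapest available clerk for each shift independently would cost €242, but that ignores the shift limits.
An optimal schedule: May 9→Dubois+Rivera, May 10→Dana, May 11→Dubois, May 12→Dana, May 13→Tanaka.
Total: 42 + 62 + 32 + 42 + 32 + 47 = €257.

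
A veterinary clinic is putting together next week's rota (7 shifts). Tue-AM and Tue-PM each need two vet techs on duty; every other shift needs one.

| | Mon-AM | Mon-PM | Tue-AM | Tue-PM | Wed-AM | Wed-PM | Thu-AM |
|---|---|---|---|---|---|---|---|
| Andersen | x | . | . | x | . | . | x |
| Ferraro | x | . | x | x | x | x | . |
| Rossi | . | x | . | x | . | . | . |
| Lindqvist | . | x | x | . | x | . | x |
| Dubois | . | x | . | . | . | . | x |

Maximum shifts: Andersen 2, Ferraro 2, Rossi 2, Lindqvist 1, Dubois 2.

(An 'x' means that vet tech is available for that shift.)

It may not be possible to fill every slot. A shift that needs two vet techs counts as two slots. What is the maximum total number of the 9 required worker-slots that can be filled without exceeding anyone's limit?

Total capacity across all vet techs is 2+2+2+1+2 = 9, and 9 slots are needed, so at most 9 can be filled.
Shifts {Tue-AM, Wed-AM, Wed-PM} need 4 slots but only Ferraro and Lindqvist are available for them, supplying at most 3 — so at least 1 slot must go unfilled.
An assignment achieving 8: Mon-AM→Andersen, Mon-PM→Rossi, Tue-AM→Ferraro+Lindqvist, Tue-PM→Andersen+Rossi, Wed-PM→Ferraro, Thu-AM→Dubois.
Loads: Andersen 2/2, Ferraro 2/2, Rossi 2/2, Lindqvist 1/1, Dubois 1/2.

8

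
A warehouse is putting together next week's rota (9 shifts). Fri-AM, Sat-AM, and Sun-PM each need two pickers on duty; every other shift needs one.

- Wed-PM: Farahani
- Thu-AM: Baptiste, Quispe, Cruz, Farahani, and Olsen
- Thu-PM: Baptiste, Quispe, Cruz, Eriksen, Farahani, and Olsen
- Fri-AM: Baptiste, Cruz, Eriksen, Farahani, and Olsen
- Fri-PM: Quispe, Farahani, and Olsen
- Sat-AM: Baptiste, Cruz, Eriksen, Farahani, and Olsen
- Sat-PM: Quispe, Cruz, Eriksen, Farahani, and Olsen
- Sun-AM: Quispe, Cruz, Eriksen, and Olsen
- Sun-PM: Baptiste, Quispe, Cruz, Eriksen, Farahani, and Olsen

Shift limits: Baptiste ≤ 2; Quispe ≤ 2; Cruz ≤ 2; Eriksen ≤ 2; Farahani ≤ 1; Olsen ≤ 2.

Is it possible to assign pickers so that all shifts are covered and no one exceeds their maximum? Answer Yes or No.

No

Total capacity is 2+2+2+2+1+2 = 11 but 12 worker-slots are needed — infeasible.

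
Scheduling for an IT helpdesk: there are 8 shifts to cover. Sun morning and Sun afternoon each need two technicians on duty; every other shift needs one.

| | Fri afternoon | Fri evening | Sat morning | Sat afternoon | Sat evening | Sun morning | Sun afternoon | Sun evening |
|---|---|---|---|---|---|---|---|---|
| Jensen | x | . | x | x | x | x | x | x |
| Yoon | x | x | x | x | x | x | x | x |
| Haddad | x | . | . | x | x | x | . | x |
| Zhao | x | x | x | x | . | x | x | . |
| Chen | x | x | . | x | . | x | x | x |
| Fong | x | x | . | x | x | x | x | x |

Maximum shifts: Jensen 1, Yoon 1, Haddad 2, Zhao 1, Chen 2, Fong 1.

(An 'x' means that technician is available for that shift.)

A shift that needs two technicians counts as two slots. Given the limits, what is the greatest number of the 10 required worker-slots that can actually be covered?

Total capacity across all technicians is 1+1+2+1+2+1 = 8, and 10 slots are needed, so at most 8 can be filled.
An assignment achieving 8: Fri afternoon→Chen, Fri evening→Yoon, Sat morning→Jensen, Sat afternoon→Fong, Sat evening→Haddad, Sun afternoon→Zhao+Chen, Sun evening→Haddad.
Loads: Jensen 1/1, Yoon 1/1, Haddad 2/2, Zhao 1/1, Chen 2/2, Fong 1/1.

8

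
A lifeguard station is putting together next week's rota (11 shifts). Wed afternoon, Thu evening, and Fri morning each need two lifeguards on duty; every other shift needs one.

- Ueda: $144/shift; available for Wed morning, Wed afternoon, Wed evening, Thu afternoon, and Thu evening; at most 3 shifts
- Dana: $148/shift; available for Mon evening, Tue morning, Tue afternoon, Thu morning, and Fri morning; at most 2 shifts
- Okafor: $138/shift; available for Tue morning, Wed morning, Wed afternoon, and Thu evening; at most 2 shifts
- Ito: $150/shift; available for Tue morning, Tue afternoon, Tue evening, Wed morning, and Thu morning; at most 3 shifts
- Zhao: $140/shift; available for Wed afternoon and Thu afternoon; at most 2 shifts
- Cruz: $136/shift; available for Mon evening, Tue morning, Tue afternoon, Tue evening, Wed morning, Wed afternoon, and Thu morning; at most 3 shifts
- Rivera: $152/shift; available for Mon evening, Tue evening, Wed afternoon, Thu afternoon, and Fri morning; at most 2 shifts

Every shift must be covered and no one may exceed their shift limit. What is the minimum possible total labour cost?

$1994

Wed evening can only be covered by Ueda, so that assignment is forced.
Thu evening can only be covered by Ueda and Okafor, so that assignment is forced.
Fri morning can only be covered by Dana and Rivera, so that assignment is forced.
Picking the cheapest available lifeguard for each shift independently would cost $1956, but that ignores the shift limits.
An optimal schedule: Mon evening→Cruz, Tue morning→Okafor, Tue afternoon→Cruz, Tue evening→Cruz, Wed morning→Ito, Wed afternoon→Zhao+Ueda, Wed evening→Ueda, Thu morning→Dana, Thu afternoon→Zhao, Thu evening→Okafor+Ueda, Fri morning→Dana+Rivera.
Total: 136 + 138 + 136 + 136 + 150 + 140 + 144 + 144 + 148 + 140 + 138 + 144 + 148 + 152 = $1994.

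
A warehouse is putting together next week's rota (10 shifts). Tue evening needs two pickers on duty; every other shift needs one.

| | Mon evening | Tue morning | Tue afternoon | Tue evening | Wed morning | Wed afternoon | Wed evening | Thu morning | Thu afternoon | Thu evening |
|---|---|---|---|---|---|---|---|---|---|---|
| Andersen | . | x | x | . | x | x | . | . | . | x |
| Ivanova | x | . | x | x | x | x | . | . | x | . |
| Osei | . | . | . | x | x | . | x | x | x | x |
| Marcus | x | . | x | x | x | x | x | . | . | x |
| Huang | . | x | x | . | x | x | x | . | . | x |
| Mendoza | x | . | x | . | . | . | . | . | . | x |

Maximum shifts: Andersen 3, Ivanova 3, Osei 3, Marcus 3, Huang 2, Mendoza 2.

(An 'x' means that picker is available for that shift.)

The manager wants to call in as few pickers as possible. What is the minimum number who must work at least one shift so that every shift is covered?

4

11 slots to fill and no one can take more than 3, so at least ⌈11/3⌉ = 4 pickers are needed.
Andersen, Ivanova, Osei, and Marcus alone can cover everything: Mon evening→Ivanova, Tue morning→Andersen, Tue afternoon→Andersen, Tue evening→Ivanova+Osei, Wed morning→Marcus, Wed afternoon→Andersen, Wed evening→Osei, Thu morning→Osei, Thu afternoon→Ivanova, Thu evening→Marcus.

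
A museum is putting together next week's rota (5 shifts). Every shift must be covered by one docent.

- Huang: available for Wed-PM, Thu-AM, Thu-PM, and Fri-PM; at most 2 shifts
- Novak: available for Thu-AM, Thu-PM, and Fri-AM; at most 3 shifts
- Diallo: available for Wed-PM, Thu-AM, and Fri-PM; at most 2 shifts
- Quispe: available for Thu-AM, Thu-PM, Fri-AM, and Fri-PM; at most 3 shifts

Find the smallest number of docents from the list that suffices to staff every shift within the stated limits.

5 slots to fill and no one can take more than 3, so at least ⌈5/3⌉ = 2 docents are needed.
Huang and Novak alone can cover everything: Wed-PM→Huang, Thu-AM→Novak, Thu-PM→Novak, Fri-AM→Novak, Fri-PM→Huang.

2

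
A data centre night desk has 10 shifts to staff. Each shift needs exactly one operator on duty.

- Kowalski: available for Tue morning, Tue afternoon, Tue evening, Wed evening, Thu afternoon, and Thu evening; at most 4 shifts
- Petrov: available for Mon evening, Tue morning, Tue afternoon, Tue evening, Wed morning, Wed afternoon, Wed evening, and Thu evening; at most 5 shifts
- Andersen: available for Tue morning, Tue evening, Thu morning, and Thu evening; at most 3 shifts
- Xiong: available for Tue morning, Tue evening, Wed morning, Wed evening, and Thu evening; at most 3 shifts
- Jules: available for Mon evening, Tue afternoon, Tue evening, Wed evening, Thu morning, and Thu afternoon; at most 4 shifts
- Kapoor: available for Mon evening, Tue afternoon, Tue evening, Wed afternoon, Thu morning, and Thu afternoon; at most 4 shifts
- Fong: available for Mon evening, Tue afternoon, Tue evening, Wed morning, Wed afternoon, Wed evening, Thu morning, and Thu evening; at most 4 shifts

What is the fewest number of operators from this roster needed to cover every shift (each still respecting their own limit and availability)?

10 slots to fill and no one can take more than 5, so at least ⌈10/5⌉ = 2 operators are needed.
Any 2 operators together have capacity at most 5+4 = 9 < 10 slots, so 2 can never suffice.
Kowalski, Petrov, and Andersen alone can cover everything: Mon evening→Petrov, Tue morning→Kowalski, Tue afternoon→Kowalski, Tue evening→Petrov, Wed morning→Petrov, Wed afternoon→Petrov, Wed evening→Kowalski, Thu morning→Andersen, Thu afternoon→Kowalski, Thu evening→Petrov.

3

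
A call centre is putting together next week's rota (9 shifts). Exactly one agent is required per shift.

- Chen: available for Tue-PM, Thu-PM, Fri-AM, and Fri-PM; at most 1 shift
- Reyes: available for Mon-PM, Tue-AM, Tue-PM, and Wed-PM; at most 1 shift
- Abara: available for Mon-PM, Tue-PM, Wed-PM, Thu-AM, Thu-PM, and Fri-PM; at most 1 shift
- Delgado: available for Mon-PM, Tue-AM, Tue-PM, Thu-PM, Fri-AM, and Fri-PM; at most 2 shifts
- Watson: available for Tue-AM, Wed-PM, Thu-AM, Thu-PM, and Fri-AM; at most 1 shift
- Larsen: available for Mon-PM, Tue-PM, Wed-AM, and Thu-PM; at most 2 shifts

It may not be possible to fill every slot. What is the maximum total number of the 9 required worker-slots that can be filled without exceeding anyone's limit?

Total capacity across all agents is 1+1+1+2+1+2 = 8, and 9 slots are needed, so at most 8 can be filled.
An assignment achieving 8: Mon-PM→Delgado, Tue-AM→Reyes, Tue-PM→Larsen, Wed-AM→Larsen, Wed-PM→Watson, Thu-AM→Abara, Fri-AM→Chen, Fri-PM→Delgado.
Loads: Chen 1/1, Reyes 1/1, Abara 1/1, Delgado 2/2, Watson 1/1, Larsen 2/2.

8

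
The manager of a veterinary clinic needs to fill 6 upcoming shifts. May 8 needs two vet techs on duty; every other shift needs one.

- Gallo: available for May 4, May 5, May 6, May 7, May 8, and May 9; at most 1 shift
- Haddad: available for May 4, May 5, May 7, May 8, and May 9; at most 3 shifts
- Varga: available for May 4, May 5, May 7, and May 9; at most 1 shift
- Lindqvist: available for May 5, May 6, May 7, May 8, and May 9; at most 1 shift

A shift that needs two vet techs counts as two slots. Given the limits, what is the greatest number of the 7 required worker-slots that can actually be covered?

Total capacity across all vet techs is 1+3+1+1 = 6, and 7 slots are needed, so at most 6 can be filled.
An assignment achieving 6: May 4→Haddad, May 5→Haddad, May 6→Gallo, May 7→Varga, May 8→Haddad+Lindqvist.
Loads: Gallo 1/1, Haddad 3/3, Varga 1/1, Lindqvist 1/1.

6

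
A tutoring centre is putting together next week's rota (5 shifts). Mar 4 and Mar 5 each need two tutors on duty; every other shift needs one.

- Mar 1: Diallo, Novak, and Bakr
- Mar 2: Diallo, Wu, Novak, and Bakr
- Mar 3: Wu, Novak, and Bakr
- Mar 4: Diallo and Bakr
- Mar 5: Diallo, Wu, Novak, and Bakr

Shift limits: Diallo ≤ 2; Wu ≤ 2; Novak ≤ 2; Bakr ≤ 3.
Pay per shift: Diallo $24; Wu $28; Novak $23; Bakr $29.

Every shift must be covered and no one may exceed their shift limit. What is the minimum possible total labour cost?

$179

Mar 4 can only be covered by Diallo and Bakr, so that assignment is forced.
Picking the cheapest available tutor for each shift independently would cost $169, but that ignores the shift limits.
An optimal schedule: Mar 1→Novak, Mar 2→Wu, Mar 3→Novak, Mar 4→Diallo+Bakr, Mar 5→Diallo+Wu.
Total: 23 + 28 + 23 + 24 + 29 + 24 + 28 = $179.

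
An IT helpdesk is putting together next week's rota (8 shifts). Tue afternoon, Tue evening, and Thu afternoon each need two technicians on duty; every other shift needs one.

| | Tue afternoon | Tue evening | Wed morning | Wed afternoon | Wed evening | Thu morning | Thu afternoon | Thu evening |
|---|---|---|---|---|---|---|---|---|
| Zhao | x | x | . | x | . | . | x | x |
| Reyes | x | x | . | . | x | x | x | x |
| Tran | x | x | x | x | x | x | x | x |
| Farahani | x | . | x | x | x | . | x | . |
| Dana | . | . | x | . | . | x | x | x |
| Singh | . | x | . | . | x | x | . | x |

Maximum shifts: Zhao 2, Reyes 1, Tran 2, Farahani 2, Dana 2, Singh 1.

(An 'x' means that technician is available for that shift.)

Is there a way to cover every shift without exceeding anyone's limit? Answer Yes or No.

Total capacity is 2+1+2+2+2+1 = 10 but 11 worker-slots are needed — infeasible.

No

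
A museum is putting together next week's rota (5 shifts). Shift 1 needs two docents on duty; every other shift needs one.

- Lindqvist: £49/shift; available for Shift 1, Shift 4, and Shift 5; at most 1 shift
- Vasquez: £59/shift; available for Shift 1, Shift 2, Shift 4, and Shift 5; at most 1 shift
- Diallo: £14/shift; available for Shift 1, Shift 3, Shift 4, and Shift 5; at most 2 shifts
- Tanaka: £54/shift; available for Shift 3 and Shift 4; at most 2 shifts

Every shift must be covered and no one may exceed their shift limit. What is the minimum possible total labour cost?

£244

Shift 2 can only be covered by Vasquez, so that assignment is forced.
Picking the cheapest available docent for each shift independently would cost £164, but that ignores the shift limits.
An optimal schedule: Shift 1→Lindqvist+Diallo, Shift 2→Vasquez, Shift 3→Tanaka, Shift 4→Tanaka, Shift 5→Diallo.
Total: 49 + 14 + 59 + 54 + 54 + 14 = £244.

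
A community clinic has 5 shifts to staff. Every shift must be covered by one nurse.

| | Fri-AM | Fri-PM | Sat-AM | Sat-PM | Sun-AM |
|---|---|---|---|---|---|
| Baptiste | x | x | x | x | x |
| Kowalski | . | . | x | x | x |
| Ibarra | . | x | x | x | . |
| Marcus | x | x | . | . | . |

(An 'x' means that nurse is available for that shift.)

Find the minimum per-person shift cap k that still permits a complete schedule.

2

With 4 nurses and 5 worker-slots to fill, someone must work at least ⌈5/4⌉ = 2 shifts, so k ≥ 2.
k = 2 works: Fri-AM→Baptiste, Fri-PM→Ibarra, Sat-AM→Kowalski, Sat-PM→Kowalski, Sun-AM→Baptiste.
Loads: Baptiste 2, Kowalski 2, Ibarra 1, Marcus 0 — all ≤ 2.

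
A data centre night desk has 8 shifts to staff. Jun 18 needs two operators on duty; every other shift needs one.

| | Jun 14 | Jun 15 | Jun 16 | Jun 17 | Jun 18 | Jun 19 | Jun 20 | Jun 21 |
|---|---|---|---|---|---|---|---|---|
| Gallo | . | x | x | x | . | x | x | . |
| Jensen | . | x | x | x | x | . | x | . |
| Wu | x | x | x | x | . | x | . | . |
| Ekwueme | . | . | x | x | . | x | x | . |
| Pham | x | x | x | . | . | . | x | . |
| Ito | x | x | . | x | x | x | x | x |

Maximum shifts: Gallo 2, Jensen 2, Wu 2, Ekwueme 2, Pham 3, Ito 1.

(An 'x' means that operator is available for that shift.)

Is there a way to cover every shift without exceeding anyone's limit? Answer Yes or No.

No

Total capacity is 12 and 9 slots are needed, so capacity alone doesn't rule it out.
Shifts {Jun 18, Jun 21} need 3 worker-slots in total, but the operators available for any of those shifts (Jensen and Ito) can supply at most 2 among them. So no valid schedule exists.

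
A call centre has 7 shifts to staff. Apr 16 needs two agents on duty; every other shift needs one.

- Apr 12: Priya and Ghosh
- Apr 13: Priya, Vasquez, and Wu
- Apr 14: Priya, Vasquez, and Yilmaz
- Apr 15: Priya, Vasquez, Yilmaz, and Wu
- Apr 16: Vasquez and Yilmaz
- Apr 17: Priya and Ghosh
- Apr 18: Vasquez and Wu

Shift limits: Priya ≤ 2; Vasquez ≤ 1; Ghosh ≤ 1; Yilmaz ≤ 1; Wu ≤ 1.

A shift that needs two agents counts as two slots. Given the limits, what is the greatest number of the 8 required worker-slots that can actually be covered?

6

Total capacity across all agents is 2+1+1+1+1 = 6, and 8 slots are needed, so at most 6 can be filled.
An assignment achieving 6: Apr 12→Priya, Apr 13→Priya, Apr 16→Vasquez+Yilmaz, Apr 17→Ghosh, Apr 18→Wu.
Loads: Priya 2/2, Vasquez 1/1, Ghosh 1/1, Yilmaz 1/1, Wu 1/1.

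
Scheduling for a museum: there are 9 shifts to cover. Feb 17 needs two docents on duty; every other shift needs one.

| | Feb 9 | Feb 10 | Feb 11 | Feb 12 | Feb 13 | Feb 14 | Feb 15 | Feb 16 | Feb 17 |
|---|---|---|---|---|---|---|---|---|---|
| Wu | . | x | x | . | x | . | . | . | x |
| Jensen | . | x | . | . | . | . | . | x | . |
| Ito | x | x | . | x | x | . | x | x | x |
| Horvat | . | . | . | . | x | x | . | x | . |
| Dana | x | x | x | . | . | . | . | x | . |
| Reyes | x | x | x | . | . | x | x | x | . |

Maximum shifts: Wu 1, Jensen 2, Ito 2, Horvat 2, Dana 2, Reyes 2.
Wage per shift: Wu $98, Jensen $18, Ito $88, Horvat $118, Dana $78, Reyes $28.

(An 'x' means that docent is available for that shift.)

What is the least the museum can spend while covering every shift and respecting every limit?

Feb 12 can only be covered by Ito, so that assignment is forced.
Feb 17 can only be covered by Wu and Ito, so that assignment is forced.
Picking the cheapest available docent for each shift independently would cost $510, but that ignores the shift limits.
An optimal schedule: Feb 9→Dana, Feb 10→Jensen, Feb 11→Dana, Feb 12→Ito, Feb 13→Horvat, Feb 14→Reyes, Feb 15→Reyes, Feb 16→Jensen, Feb 17→Ito+Wu.
Total: 78 + 18 + 78 + 88 + 118 + 28 + 28 + 18 + 88 + 98 = $640.

$640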